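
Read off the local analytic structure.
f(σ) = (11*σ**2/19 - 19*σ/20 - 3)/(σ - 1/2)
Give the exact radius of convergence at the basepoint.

Denominator factor (σ - 1/2): pole of order 1 at 1/2, modulus 1/2.
The radius of convergence is the smallest modulus among the singular points: 1/2.

The radius of convergence is 1/2.


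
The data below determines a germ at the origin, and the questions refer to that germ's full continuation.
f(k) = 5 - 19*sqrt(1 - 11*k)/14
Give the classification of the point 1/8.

There is no denominator, hence no pole anywhere.
Branch term sqrt(1 - k/(1/11)): argument at 1/8 is -3/8, nonzero, so 1/8 is not its branch point (a point on a principal cut is still regular for the continued germ).
So the germ continues analytically to 1/8.

The point is a regular point.


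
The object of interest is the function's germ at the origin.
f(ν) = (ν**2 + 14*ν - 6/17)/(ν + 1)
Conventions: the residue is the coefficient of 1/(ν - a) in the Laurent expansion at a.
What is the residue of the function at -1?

The residue is -227/17.

At the order-1 pole -1 set g(ν) = (ν - (-1))*f(ν) = ν**2 + 14*ν - 6/17.
Simple pole: residue = g(a) at a = -1, which is -227/17.


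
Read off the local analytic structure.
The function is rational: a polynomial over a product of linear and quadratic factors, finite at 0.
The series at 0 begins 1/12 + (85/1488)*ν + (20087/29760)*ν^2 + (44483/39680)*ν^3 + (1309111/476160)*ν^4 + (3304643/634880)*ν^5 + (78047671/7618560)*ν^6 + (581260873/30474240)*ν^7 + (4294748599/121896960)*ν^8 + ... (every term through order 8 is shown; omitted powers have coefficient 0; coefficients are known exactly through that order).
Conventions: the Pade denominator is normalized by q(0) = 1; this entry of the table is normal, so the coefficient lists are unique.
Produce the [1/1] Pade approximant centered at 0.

Taylor coefficients needed (read off): a_0 = 1/12, a_1 = 85/1488, a_2 = 20087/29760.
Write the denominator as Q(ν) = 1 + q1*ν. Requiring Q*f - P = O(ν^3) with deg P <= 1 kills the coefficients of ν^2..ν^2 in Q*f:
  ν^2: a_2 + q1*a_1 = 0, i.e. 20087/29760 + (85/1488)*q1 = 0.
Solving this linear system: q1 = -20087/1700.
The numerator is Q*f truncated at degree 1: P0 = a_0 = 1/12; P1 = a_1 + q1*a_0 = -48881/52700.

The Pade approximant has numerator coefficients [1/12, -48881/52700]; denominator coefficients [1, -20087/1700].


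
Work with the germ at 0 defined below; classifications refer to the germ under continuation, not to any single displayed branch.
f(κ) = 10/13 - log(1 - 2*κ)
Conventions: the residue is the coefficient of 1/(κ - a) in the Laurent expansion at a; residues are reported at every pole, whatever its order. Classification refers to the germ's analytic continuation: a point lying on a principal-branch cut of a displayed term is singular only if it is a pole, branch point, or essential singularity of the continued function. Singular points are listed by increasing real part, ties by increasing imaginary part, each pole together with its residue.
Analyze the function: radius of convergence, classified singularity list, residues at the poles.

Branch term (-1)*log(1 - κ/(1/2)): its argument vanishes at κ = 1/2, a logarithmic branch point, modulus 1/2.
The radius of convergence is the smallest modulus among the singular points: 1/2.

Radius of convergence at 0: 1/2.
At 1/2: a logarithmic branch point.


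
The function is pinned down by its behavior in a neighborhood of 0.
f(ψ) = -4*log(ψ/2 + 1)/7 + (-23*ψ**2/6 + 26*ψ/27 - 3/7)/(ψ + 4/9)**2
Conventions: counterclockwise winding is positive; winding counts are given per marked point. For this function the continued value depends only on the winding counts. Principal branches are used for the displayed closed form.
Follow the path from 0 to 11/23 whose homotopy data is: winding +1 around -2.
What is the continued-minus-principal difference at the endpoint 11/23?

The rational part is single-valued and drops out of the difference; each branch term changes only by its own monodromy.
(-4/7)*log(1 - ψ/(-2)): each positive loop around -2 adds 2*pi*i to the log, so winding +1 contributes (-4/7)*(1)*2*pi*i = -(8/7)*pi*i.
Summing the contributions at ψ = 11/23 gives -(8/7)*pi*i.

Continued minus principal equals -(8/7)*pi*i.


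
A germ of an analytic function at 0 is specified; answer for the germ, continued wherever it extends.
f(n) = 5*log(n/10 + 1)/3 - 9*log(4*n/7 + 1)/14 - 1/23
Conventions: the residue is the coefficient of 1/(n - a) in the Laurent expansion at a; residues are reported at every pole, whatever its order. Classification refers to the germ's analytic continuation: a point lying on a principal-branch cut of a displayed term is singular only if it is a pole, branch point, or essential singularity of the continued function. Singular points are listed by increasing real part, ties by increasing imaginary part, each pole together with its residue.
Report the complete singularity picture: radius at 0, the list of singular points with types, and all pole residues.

Branch term (5/3)*log(1 - n/(-10)): its argument vanishes at n = -10, a logarithmic branch point, modulus 10.
Branch term (-9/14)*log(1 - n/(-7/4)): its argument vanishes at n = -7/4, a logarithmic branch point, modulus 7/4.
The radius of convergence is the smallest modulus among the singular points: 7/4.
List the singular points by increasing real part (a conjugate pair: the negative imaginary part first).

Radius of convergence at 0: 7/4.
At -10: a logarithmic branch point.
At -7/4: a logarithmic branch point.


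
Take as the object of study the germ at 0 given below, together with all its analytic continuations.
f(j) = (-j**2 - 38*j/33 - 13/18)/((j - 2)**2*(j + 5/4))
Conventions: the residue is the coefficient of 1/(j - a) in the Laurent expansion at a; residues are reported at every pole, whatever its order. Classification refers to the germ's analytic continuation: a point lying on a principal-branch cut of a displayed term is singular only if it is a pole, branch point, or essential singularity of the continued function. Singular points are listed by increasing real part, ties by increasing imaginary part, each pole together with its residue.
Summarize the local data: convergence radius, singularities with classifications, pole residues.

Radius of convergence at 0: 5/4.
At -5/4: a pole of order 1; residue -103/1287.
At 2: a pole of order 2; residue -1184/1287.

Denominator factor (j - 2)^2: pole of order 2 at 2, modulus 2.
Denominator factor (j + 5/4): pole of order 1 at -5/4, modulus 5/4.
The radius of convergence is the smallest modulus among the singular points: 5/4.
At the order-1 pole -5/4 set g(j) = (j - (-5/4))*f(j) = (-j**2 - 38*j/33 - 13/18)/(j - 2)**2.
Simple pole: residue = g(a) at a = -5/4, which is -103/1287.
At the order-2 pole 2 set g(j) = (j - (2))^2*f(j) = (-j**2 - 38*j/33 - 13/18)/(j + 5/4).
Order-2 pole: residue = g'(a); g'(2) = -1184/1287, so the residue is -1184/1287.
List the singular points by increasing real part (a conjugate pair: the negative imaginary part first).


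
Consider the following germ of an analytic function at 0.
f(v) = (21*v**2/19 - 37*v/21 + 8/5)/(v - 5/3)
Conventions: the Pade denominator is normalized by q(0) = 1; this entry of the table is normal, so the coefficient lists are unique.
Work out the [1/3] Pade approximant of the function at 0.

Taylor coefficients needed (expand at 0): a_0 = -24/25, a_1 = 421/875, a_2 = -31128/83125, a_3 = -93384/415625, a_4 = -280152/2078125.
Write the denominator as Q(v) = 1 + q1*v + q2*v^2 + q3*v^3. Requiring Q*f - P = O(v^5) with deg P <= 1 kills the coefficients of v^2..v^4 in Q*f:
  v^2: a_2 + q1*a_1 + q2*a_0 = 0, i.e. -31128/83125 + (421/875)*q1 + (-24/25)*q2 = 0.
  v^3: a_3 + q1*a_2 + q2*a_1 + q3*a_0 = 0, i.e. -93384/415625 + (-31128/83125)*q1 + (421/875)*q2 + (-24/25)*q3 = 0.
  v^4: a_4 + q1*a_3 + q2*a_2 + q3*a_1 = 0, i.e. -280152/2078125 + (-93384/415625)*q1 + (-31128/83125)*q2 + (421/875)*q3 = 0.
Solving this linear system: q1 = -1742140776/4272082835, q2 = -507915576/854416567, q3 = -6053804568/16233914773.
The numerator is Q*f truncated at degree 1: P0 = a_0 = -24/25; P1 = a_1 + q1*a_0 = 26095561003/29904579845.

The Pade approximant has numerator coefficients [-24/25, 26095561003/29904579845]; denominator coefficients [1, -1742140776/4272082835, -507915576/854416567, -6053804568/16233914773].


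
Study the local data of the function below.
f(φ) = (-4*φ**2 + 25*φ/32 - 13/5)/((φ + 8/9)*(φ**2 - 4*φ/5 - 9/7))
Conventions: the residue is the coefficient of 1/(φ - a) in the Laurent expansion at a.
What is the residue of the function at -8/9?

At the order-1 pole -8/9 set g(φ) = (φ - (-8/9))*f(φ) = (-4*φ**2 + 25*φ/32 - 13/5)/(φ**2 - 4*φ/5 - 9/7).
Simple pole: residue = g(a) at a = -8/9, which is -73199/2444.

The residue is -73199/2444.


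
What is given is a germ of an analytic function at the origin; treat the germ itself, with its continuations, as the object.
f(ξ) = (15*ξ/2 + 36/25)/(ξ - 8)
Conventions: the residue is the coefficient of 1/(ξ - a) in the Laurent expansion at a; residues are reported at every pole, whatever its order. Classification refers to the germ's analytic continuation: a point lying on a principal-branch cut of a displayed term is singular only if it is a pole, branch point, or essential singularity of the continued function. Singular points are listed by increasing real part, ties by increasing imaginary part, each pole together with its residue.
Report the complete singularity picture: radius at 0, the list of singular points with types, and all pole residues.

Radius of convergence at 0: 8.
At 8: a pole of order 1; residue 1536/25.

Denominator factor (ξ - 8): pole of order 1 at 8, modulus 8.
The radius of convergence is the smallest modulus among the singular points: 8.
At the order-1 pole 8 set g(ξ) = (ξ - (8))*f(ξ) = 15*ξ/2 + 36/25.
Simple pole: residue = g(a) at a = 8, which is 1536/25.


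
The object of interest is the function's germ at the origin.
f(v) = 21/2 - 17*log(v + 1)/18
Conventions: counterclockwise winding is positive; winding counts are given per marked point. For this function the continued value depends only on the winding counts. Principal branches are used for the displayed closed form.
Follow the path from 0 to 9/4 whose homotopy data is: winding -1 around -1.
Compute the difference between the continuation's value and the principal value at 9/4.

The rational part is single-valued and drops out of the difference; each branch term changes only by its own monodromy.
(-17/18)*log(1 - v/(-1)): each positive loop around -1 adds 2*pi*i to the log, so winding -1 contributes (-17/18)*(-1)*2*pi*i = (17/9)*pi*i.
Summing the contributions at v = 9/4 gives (17/9)*pi*i.

Continued minus principal equals (17/9)*pi*i.


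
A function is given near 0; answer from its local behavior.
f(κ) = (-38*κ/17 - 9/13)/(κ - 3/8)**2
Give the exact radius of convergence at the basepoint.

Denominator factor (κ - 3/8)^2: pole of order 2 at 3/8, modulus 3/8.
The radius of convergence is the smallest modulus among the singular points: 3/8.

The radius of convergence is 3/8.


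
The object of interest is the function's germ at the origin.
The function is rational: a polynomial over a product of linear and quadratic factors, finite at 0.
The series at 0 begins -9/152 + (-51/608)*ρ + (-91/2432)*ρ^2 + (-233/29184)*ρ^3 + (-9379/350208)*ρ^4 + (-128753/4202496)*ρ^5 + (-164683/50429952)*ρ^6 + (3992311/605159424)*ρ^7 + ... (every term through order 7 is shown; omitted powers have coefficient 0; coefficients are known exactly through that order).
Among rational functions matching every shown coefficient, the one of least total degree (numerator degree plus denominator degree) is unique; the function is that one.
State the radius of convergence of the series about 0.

The radius of convergence is (2/3)*sqrt(3).

No rational of total degree below 5 reproduces all 8 coefficients; solving the [0/5] Pade equations on them gives f(ρ) = 12/(19*(ρ - 2)**3*(ρ**2 + ρ/9 + 4/3)), whose expansion matches every shown term.
Denominator factor (ρ - 2)^3: pole of order 3 at 2, modulus 2.
Denominator factor (ρ**2 + ρ/9 + 4/3): discriminant -431/81, complex-conjugate roots (-1/18) + ((1/18)*sqrt(431))*i and (-1/18) - ((1/18)*sqrt(431))*i; poles of order 1, moduli (2/3)*sqrt(3) and (2/3)*sqrt(3).
The radius of convergence is the smallest modulus among the singular points: (2/3)*sqrt(3).


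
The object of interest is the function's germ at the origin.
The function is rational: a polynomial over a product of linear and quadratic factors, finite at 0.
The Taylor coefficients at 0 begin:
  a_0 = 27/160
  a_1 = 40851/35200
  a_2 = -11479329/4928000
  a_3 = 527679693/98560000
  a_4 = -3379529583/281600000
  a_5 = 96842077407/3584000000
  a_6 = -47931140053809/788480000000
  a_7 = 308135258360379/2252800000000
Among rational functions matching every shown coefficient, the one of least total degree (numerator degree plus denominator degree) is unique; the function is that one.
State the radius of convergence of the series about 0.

No rational of total degree below 4 reproduces all 8 coefficients; solving the [2/2] Pade equations on them gives f(β) = (13*β**2/35 - 18*β/11 - 3/16)/((β - 5/2)*(β + 4/9)), whose expansion matches every shown term.
Denominator factor (β + 4/9): pole of order 1 at -4/9, modulus 4/9.
Denominator factor (β - 5/2): pole of order 1 at 5/2, modulus 5/2.
The radius of convergence is the smallest modulus among the singular points: 4/9.

The radius of convergence is 4/9.


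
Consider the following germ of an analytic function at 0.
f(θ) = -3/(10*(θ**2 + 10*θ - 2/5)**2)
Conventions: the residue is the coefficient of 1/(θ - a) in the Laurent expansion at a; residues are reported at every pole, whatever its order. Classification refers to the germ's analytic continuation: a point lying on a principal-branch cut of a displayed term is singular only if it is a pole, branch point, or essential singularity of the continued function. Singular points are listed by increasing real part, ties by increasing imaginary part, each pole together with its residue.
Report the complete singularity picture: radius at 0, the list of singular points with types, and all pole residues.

Radius of convergence at 0: -5 + (1/5)*sqrt(635).
At -5 - (1/5)*sqrt(635): a pole of order 2; residue -(3/129032)*sqrt(635).
At -5 + (1/5)*sqrt(635): a pole of order 2; residue (3/129032)*sqrt(635).

Denominator factor (θ**2 + 10*θ - 2/5)^2: discriminant 508/5, real irrational roots -5 + (1/5)*sqrt(635) and -5 - (1/5)*sqrt(635); poles of order 2, moduli -5 + (1/5)*sqrt(635) and 5 + (1/5)*sqrt(635).
The radius of convergence is the smallest modulus among the singular points: -5 + (1/5)*sqrt(635).
The factor θ**2 + 10*θ - 2/5 splits as (θ - a)(θ - a') with a = -5 - (1/5)*sqrt(635), a' = -5 + (1/5)*sqrt(635). At the order-2 pole a set g(θ) = (θ - a)^2*f(θ) = [-3/10] / (θ - a')^2.
Order-2 pole: residue = g'(a); g'(-5 - (1/5)*sqrt(635)) = -(3/129032)*sqrt(635), so the residue is -(3/129032)*sqrt(635).
The factor θ**2 + 10*θ - 2/5 splits as (θ - a)(θ - a') with a = -5 + (1/5)*sqrt(635), a' = -5 - (1/5)*sqrt(635). At the order-2 pole a set g(θ) = (θ - a)^2*f(θ) = [-3/10] / (θ - a')^2.
Order-2 pole: residue = g'(a); g'(-5 + (1/5)*sqrt(635)) = (3/129032)*sqrt(635), so the residue is (3/129032)*sqrt(635).
List the singular points by increasing real part (a conjugate pair: the negative imaginary part first).


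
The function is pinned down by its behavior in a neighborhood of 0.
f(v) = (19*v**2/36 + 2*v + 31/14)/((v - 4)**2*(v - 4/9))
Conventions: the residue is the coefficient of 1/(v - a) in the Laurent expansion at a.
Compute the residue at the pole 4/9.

At the order-1 pole 4/9 set g(v) = (v - (4/9))*f(v) = (19*v**2/36 + 2*v + 31/14)/(v - 4)**2.
Simple pole: residue = g(a) at a = 4/9, which is 32735/129024.

The residue is 32735/129024.


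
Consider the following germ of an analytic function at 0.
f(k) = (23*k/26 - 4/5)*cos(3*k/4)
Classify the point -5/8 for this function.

The point is a regular point.

There is no denominator, hence no pole anywhere.
The factor cos(3*k/4) is entire.
So the germ continues analytically to -5/8.


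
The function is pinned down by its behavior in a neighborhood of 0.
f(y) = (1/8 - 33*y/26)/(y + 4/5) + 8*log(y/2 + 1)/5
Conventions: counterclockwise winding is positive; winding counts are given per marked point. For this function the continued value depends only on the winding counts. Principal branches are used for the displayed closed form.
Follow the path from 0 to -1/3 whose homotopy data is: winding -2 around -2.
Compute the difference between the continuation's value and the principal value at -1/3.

Continued minus principal equals -(32/5)*pi*i.

The rational part is single-valued and drops out of the difference; each branch term changes only by its own monodromy.
(8/5)*log(1 - y/(-2)): each positive loop around -2 adds 2*pi*i to the log, so winding -2 contributes (8/5)*(-2)*2*pi*i = -(32/5)*pi*i.
Summing the contributions at y = -1/3 gives -(32/5)*pi*i.


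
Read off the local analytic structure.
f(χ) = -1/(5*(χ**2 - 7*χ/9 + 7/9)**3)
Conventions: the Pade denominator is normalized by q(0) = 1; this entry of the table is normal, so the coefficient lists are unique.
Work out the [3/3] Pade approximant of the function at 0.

Taylor coefficients needed (expand at 0): a_0 = -729/1715, a_1 = -2187/1715, a_2 = -2187/2401, a_3 = 27702/12005, a_4 = 487701/84035, a_5 = 234009/84035, a_6 = -5131431/588245.
Write the denominator as Q(χ) = 1 + q1*χ + q2*χ^2 + q3*χ^3. Requiring Q*f - P = O(χ^7) with deg P <= 3 kills the coefficients of χ^4..χ^6 in Q*f:
  χ^4: a_4 + q1*a_3 + q2*a_2 + q3*a_1 = 0, i.e. 487701/84035 + (27702/12005)*q1 + (-2187/2401)*q2 + (-2187/1715)*q3 = 0.
  χ^5: a_5 + q1*a_4 + q2*a_3 + q3*a_2 = 0, i.e. 234009/84035 + (487701/84035)*q1 + (27702/12005)*q2 + (-2187/2401)*q3 = 0.
  χ^6: a_6 + q1*a_5 + q2*a_4 + q3*a_3 = 0, i.e. -5131431/588245 + (234009/84035)*q1 + (487701/84035)*q2 + (27702/12005)*q3 = 0.
Solving this linear system: q1 = -3045831/927248, q2 = 4704981/927248, q3 = -32565959/6490736.
The numerator is Q*f truncated at degree 3: P0 = a_0 = -729/1715; P1 = a_1 + q1*a_0 = 192519423/1590230320; P2 = a_2 + q1*a_1 + q2*a_0 = 6554439/5846435; P3 = a_3 + q1*a_2 + q2*a_1 + q3*a_0 = 10704816063/11131612240.

The Pade approximant has numerator coefficients [-729/1715, 192519423/1590230320, 6554439/5846435, 10704816063/11131612240]; denominator coefficients [1, -3045831/927248, 4704981/927248, -32565959/6490736].


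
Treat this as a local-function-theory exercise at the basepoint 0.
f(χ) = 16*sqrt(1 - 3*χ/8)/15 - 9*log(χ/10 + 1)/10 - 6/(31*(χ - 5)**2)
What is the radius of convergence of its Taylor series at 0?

The radius of convergence is 8/3.

Denominator factor (χ - 5)^2: pole of order 2 at 5, modulus 5.
Branch term (16/15)*sqrt(1 - χ/(8/3)): its argument vanishes at χ = 8/3, a square-root branch point, modulus 8/3.
Branch term (-9/10)*log(1 - χ/(-10)): its argument vanishes at χ = -10, a logarithmic branch point, modulus 10.
The radius of convergence is the smallest modulus among the singular points: 8/3.


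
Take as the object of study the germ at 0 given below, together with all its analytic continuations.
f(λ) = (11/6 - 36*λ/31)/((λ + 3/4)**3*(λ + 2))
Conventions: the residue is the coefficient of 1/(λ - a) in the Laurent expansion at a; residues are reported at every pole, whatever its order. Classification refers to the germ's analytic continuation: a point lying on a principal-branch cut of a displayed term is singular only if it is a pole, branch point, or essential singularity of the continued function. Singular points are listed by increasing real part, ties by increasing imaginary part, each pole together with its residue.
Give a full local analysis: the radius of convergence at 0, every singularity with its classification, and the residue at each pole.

Denominator factor (λ + 2): pole of order 1 at -2, modulus 2.
Denominator factor (λ + 3/4)^3: pole of order 3 at -3/4, modulus 3/4.
The radius of convergence is the smallest modulus among the singular points: 3/4.
At the order-1 pole -2 set g(λ) = (λ - (-2))*f(λ) = (11/6 - 36*λ/31)/(λ + 3/4)**3.
Simple pole: residue = g(a) at a = -2, which is -24736/11625.
At the order-3 pole -3/4 set g(λ) = (λ - (-3/4))^3*f(λ) = (11/6 - 36*λ/31)/(λ + 2).
Order-3 pole: residue = g''(a)/2; g''(-3/4) = 49472/11625, so the residue is 24736/11625.
List the singular points by increasing real part (a conjugate pair: the negative imaginary part first).

Radius of convergence at 0: 3/4.
At -2: a pole of order 1; residue -24736/11625.
At -3/4: a pole of order 3; residue 24736/11625.


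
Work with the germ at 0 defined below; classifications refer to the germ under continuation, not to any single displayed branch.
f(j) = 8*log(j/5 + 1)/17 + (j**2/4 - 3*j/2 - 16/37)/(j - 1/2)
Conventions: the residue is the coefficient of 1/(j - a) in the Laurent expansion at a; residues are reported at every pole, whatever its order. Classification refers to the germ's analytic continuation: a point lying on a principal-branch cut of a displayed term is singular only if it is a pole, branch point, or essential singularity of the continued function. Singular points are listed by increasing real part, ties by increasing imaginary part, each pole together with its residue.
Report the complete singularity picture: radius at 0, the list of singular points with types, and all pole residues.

Radius of convergence at 0: 1/2.
At -5: a logarithmic branch point.
At 1/2: a pole of order 1; residue -663/592.

Denominator factor (j - 1/2): pole of order 1 at 1/2, modulus 1/2.
Branch term (8/17)*log(1 - j/(-5)): its argument vanishes at j = -5, a logarithmic branch point, modulus 5.
The radius of convergence is the smallest modulus among the singular points: 1/2.
The branch term is analytic at 1/2 and contributes nothing to the residue; only the rational part matters.
At the order-1 pole 1/2 set g(j) = (j - (1/2))*(rational part) = j**2/4 - 3*j/2 - 16/37.
Simple pole: residue = g(a) at a = 1/2, which is -663/592.
List the singular points by increasing real part (a conjugate pair: the negative imaginary part first).


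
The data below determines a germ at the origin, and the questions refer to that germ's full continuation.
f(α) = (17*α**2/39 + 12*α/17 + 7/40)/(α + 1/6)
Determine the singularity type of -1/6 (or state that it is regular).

The denominator factor α + 1/6 vanishes at -1/6 and appears to the power 1; the numerator there equals 16579/238680, nonzero, and no other factor vanishes.
Hence a pole whose order is the multiplicity, 1.

The point is a pole of order 1.


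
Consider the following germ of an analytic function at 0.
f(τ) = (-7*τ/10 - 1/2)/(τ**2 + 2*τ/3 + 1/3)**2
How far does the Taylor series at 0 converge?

The radius of convergence is (1/3)*sqrt(3).

Denominator factor (τ**2 + 2*τ/3 + 1/3)^2: discriminant -8/9, complex-conjugate roots (-1/3) + ((1/3)*sqrt(2))*i and (-1/3) - ((1/3)*sqrt(2))*i; poles of order 2, moduli (1/3)*sqrt(3) and (1/3)*sqrt(3).
The radius of convergence is the smallest modulus among the singular points: (1/3)*sqrt(3).


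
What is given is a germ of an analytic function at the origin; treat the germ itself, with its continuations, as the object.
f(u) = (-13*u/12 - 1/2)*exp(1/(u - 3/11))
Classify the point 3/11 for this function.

The exponent 1/(u - (3/11)) has a pole at 3/11, so exp(1/(u - (3/11))) takes every nonzero value near it: an essential singularity (not a pole of any order).

The point is an essential singularity.


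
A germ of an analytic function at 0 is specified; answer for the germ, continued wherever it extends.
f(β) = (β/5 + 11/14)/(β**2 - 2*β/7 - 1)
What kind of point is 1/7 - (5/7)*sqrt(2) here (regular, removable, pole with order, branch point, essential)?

The point is a pole of order 1.

The denominator factor β**2 - 2*β/7 - 1 vanishes at 1/7 - (5/7)*sqrt(2) and appears to the power 1; the numerator there equals 57/70 - (1/7)*sqrt(2), nonzero, and no other factor vanishes.
Hence a pole whose order is the multiplicity, 1.


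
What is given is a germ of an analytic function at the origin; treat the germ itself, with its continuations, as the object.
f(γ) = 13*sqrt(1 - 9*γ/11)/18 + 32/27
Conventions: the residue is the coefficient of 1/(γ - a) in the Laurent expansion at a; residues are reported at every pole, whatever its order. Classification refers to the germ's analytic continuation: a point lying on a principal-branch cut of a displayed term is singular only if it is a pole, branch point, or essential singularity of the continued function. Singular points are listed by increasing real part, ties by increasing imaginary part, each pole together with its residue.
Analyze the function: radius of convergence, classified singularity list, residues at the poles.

Radius of convergence at 0: 11/9.
At 11/9: an algebraic (square-root) branch point.

Branch term (13/18)*sqrt(1 - γ/(11/9)): its argument vanishes at γ = 11/9, a square-root branch point, modulus 11/9.
The radius of convergence is the smallest modulus among the singular points: 11/9.


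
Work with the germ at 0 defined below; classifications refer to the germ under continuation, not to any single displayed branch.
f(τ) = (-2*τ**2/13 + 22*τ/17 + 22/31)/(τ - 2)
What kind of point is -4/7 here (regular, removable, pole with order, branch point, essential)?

Denominator factors: τ - 2 = -18/7 at τ = -4/7 — none vanishes.
So the germ continues analytically to -4/7.

The point is a regular point.


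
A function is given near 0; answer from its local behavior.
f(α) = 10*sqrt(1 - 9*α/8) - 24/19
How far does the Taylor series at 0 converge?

The radius of convergence is 8/9.

Branch term (10)*sqrt(1 - α/(8/9)): its argument vanishes at α = 8/9, a square-root branch point, modulus 8/9.
The radius of convergence is the smallest modulus among the singular points: 8/9.


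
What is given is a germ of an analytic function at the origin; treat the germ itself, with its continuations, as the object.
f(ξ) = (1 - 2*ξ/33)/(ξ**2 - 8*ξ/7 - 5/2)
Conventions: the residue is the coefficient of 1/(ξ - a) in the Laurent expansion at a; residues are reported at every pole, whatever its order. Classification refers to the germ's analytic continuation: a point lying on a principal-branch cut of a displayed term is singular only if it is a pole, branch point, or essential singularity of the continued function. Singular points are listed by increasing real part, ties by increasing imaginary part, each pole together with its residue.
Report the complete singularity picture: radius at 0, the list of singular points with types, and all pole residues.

Radius of convergence at 0: -4/7 + (1/14)*sqrt(554).
At 4/7 - (1/14)*sqrt(554): a pole of order 1; residue -1/33 - (223/18282)*sqrt(554).
At 4/7 + (1/14)*sqrt(554): a pole of order 1; residue -1/33 + (223/18282)*sqrt(554).

Denominator factor (ξ**2 - 8*ξ/7 - 5/2): discriminant 554/49, real irrational roots 4/7 + (1/14)*sqrt(554) and 4/7 - (1/14)*sqrt(554); poles of order 1, moduli 4/7 + (1/14)*sqrt(554) and -4/7 + (1/14)*sqrt(554).
The radius of convergence is the smallest modulus among the singular points: -4/7 + (1/14)*sqrt(554).
The factor ξ**2 - 8*ξ/7 - 5/2 splits as (ξ - a)(ξ - a') with a = 4/7 - (1/14)*sqrt(554), a' = 4/7 + (1/14)*sqrt(554). At the order-1 pole a set g(ξ) = (ξ - a)*f(ξ) = [1 - 2*ξ/33] / (ξ - a').
Simple pole: residue = g(a) at a = 4/7 - (1/14)*sqrt(554), which is -1/33 - (223/18282)*sqrt(554).
The factor ξ**2 - 8*ξ/7 - 5/2 splits as (ξ - a)(ξ - a') with a = 4/7 + (1/14)*sqrt(554), a' = 4/7 - (1/14)*sqrt(554). At the order-1 pole a set g(ξ) = (ξ - a)*f(ξ) = [1 - 2*ξ/33] / (ξ - a').
Simple pole: residue = g(a) at a = 4/7 + (1/14)*sqrt(554), which is -1/33 + (223/18282)*sqrt(554).
List the singular points by increasing real part (a conjugate pair: the negative imaginary part first).


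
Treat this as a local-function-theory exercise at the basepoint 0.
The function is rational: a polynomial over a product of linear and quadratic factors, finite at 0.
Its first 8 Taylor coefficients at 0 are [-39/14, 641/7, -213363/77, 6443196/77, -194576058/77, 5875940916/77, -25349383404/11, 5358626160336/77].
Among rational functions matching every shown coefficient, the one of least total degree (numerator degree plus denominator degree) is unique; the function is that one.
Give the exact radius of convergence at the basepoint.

The radius of convergence is -5/2 + (1/6)*sqrt(231).

No rational of total degree below 4 reproduces all 8 coefficients; solving the [2/2] Pade equations on them gives f(η) = (13*η**2/11 - 4*η/3 + 13/28)/(η**2 - 5*η - 1/6), whose expansion matches every shown term.
Denominator factor (η**2 - 5*η - 1/6): discriminant 77/3, real irrational roots 5/2 + (1/6)*sqrt(231) and 5/2 - (1/6)*sqrt(231); poles of order 1, moduli 5/2 + (1/6)*sqrt(231) and -5/2 + (1/6)*sqrt(231).
The radius of convergence is the smallest modulus among the singular points: -5/2 + (1/6)*sqrt(231).


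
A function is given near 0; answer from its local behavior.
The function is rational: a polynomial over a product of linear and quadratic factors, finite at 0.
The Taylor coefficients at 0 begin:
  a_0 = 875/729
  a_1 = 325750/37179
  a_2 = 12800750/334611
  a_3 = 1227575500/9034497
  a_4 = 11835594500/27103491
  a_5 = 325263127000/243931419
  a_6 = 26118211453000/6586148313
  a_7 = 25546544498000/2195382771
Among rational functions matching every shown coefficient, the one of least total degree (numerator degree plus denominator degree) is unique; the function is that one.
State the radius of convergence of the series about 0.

No rational of total degree below 6 reproduces all 8 coefficients; solving the [1/5] Pade equations on them gives f(u) = (29*u/17 + 21/16)/((u - 9/10)**3*(u**2 + 4*u - 3/2)), whose expansion matches every shown term.
Denominator factor (u - 9/10)^3: pole of order 3 at 9/10, modulus 9/10.
Denominator factor (u**2 + 4*u - 3/2): discriminant 22, real irrational roots -2 + (1/2)*sqrt(22) and -2 - (1/2)*sqrt(22); poles of order 1, moduli -2 + (1/2)*sqrt(22) and 2 + (1/2)*sqrt(22).
The radius of convergence is the smallest modulus among the singular points: -2 + (1/2)*sqrt(22).

The radius of convergence is -2 + (1/2)*sqrt(22).


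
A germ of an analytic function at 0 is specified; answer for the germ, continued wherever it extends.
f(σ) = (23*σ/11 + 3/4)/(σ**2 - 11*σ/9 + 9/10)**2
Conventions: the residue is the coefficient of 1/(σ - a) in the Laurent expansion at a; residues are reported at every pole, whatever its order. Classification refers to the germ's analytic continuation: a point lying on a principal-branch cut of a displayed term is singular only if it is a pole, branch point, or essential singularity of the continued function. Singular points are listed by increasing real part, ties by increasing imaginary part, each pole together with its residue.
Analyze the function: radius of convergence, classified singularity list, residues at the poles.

Radius of convergence at 0: (3/10)*sqrt(10).
At (11/18) - ((1/90)*sqrt(4265))*i: a pole of order 2; residue ((29565/1455218)*sqrt(4265))*i.
At (11/18) + ((1/90)*sqrt(4265))*i: a pole of order 2; residue -((29565/1455218)*sqrt(4265))*i.

Denominator factor (σ**2 - 11*σ/9 + 9/10)^2: discriminant -853/405, complex-conjugate roots (11/18) + ((1/90)*sqrt(4265))*i and (11/18) - ((1/90)*sqrt(4265))*i; poles of order 2, moduli (3/10)*sqrt(10) and (3/10)*sqrt(10).
The radius of convergence is the smallest modulus among the singular points: (3/10)*sqrt(10).
The factor σ**2 - 11*σ/9 + 9/10 splits as (σ - a)(σ - a') with a = (11/18) - ((1/90)*sqrt(4265))*i, a' = (11/18) + ((1/90)*sqrt(4265))*i. At the order-2 pole a set g(σ) = (σ - a)^2*f(σ) = [23*σ/11 + 3/4] / (σ - a')^2.
Order-2 pole: residue = g'(a); g'((11/18) - ((1/90)*sqrt(4265))*i) = ((29565/1455218)*sqrt(4265))*i, so the residue is ((29565/1455218)*sqrt(4265))*i.
The factor σ**2 - 11*σ/9 + 9/10 splits as (σ - a)(σ - a') with a = (11/18) + ((1/90)*sqrt(4265))*i, a' = (11/18) - ((1/90)*sqrt(4265))*i. At the order-2 pole a set g(σ) = (σ - a)^2*f(σ) = [23*σ/11 + 3/4] / (σ - a')^2.
Order-2 pole: residue = g'(a); g'((11/18) + ((1/90)*sqrt(4265))*i) = -((29565/1455218)*sqrt(4265))*i, so the residue is -((29565/1455218)*sqrt(4265))*i.
List the singular points by increasing real part (a conjugate pair: the negative imaginary part first).


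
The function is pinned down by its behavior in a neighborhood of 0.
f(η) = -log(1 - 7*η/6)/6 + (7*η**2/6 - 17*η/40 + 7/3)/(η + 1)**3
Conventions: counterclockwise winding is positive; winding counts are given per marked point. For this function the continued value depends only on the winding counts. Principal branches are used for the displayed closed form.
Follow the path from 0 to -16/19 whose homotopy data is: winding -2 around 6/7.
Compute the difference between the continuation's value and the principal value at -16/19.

Continued minus principal equals (2/3)*pi*i.

The rational part is single-valued and drops out of the difference; each branch term changes only by its own monodromy.
(-1/6)*log(1 - η/(6/7)): each positive loop around 6/7 adds 2*pi*i to the log, so winding -2 contributes (-1/6)*(-2)*2*pi*i = (2/3)*pi*i.
Summing the contributions at η = -16/19 gives (2/3)*pi*i.


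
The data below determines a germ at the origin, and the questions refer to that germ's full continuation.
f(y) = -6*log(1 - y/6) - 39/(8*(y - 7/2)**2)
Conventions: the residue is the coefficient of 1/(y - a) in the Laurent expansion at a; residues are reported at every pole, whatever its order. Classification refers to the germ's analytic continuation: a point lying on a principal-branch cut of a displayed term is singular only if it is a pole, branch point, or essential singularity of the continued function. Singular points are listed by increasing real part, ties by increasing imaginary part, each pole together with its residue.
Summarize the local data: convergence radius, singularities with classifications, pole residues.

Denominator factor (y - 7/2)^2: pole of order 2 at 7/2, modulus 7/2.
Branch term (-6)*log(1 - y/(6)): its argument vanishes at y = 6, a logarithmic branch point, modulus 6.
The radius of convergence is the smallest modulus among the singular points: 7/2.
The branch term is analytic at 7/2 and contributes nothing to the residue; only the rational part matters.
At the order-2 pole 7/2 set g(y) = (y - (7/2))^2*(rational part) = -39/8.
Order-2 pole: residue = g'(a); g'(7/2) = 0, so the residue is 0.
List the singular points by increasing real part (a conjugate pair: the negative imaginary part first).

Radius of convergence at 0: 7/2.
At 7/2: a pole of order 2; residue 0.
At 6: a logarithmic branch point.


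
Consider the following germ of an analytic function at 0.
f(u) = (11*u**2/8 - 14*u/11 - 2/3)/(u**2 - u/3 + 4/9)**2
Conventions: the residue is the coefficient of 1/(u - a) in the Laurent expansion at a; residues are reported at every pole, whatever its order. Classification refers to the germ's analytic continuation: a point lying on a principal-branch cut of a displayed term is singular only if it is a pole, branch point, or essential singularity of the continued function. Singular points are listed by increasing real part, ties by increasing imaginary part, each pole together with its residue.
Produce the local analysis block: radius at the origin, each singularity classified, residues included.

Radius of convergence at 0: 2/3.
At (1/6) - ((1/6)*sqrt(15))*i: a pole of order 2; residue -((53/825)*sqrt(15))*i.
At (1/6) + ((1/6)*sqrt(15))*i: a pole of order 2; residue ((53/825)*sqrt(15))*i.


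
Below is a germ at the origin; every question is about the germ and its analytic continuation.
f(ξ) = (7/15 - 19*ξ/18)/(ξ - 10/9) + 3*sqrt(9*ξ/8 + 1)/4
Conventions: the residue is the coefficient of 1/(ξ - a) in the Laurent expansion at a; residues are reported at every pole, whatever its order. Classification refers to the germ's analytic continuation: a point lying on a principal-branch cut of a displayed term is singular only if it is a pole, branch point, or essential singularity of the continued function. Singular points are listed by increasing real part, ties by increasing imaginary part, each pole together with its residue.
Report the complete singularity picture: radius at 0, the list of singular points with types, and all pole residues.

Radius of convergence at 0: 8/9.
At -8/9: an algebraic (square-root) branch point.
At 10/9: a pole of order 1; residue -286/405.

Denominator factor (ξ - 10/9): pole of order 1 at 10/9, modulus 10/9.
Branch term (3/4)*sqrt(1 - ξ/(-8/9)): its argument vanishes at ξ = -8/9, a square-root branch point, modulus 8/9.
The radius of convergence is the smallest modulus among the singular points: 8/9.
The branch term is analytic at 10/9 and contributes nothing to the residue; only the rational part matters.
At the order-1 pole 10/9 set g(ξ) = (ξ - (10/9))*(rational part) = 7/15 - 19*ξ/18.
Simple pole: residue = g(a) at a = 10/9, which is -286/405.
List the singular points by increasing real part (a conjugate pair: the negative imaginary part first).


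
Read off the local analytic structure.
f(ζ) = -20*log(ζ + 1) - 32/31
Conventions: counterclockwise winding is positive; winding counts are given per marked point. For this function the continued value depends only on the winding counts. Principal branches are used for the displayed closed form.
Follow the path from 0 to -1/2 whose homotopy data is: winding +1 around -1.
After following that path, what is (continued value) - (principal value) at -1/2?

Continued minus principal equals -(40)*pi*i.

The rational part is single-valued and drops out of the difference; each branch term changes only by its own monodromy.
(-20)*log(1 - ζ/(-1)): each positive loop around -1 adds 2*pi*i to the log, so winding +1 contributes (-20)*(1)*2*pi*i = -(40)*pi*i.
Summing the contributions at ζ = -1/2 gives -(40)*pi*i.


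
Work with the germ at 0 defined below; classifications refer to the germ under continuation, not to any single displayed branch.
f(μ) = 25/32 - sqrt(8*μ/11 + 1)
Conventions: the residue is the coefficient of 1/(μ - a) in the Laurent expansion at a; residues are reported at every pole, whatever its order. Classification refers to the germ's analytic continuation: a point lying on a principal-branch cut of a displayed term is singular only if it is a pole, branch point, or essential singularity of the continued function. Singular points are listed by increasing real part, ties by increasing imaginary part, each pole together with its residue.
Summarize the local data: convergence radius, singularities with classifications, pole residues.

Branch term (-1)*sqrt(1 - μ/(-11/8)): its argument vanishes at μ = -11/8, a square-root branch point, modulus 11/8.
The radius of convergence is the smallest modulus among the singular points: 11/8.

Radius of convergence at 0: 11/8.
At -11/8: an algebraic (square-root) branch point.


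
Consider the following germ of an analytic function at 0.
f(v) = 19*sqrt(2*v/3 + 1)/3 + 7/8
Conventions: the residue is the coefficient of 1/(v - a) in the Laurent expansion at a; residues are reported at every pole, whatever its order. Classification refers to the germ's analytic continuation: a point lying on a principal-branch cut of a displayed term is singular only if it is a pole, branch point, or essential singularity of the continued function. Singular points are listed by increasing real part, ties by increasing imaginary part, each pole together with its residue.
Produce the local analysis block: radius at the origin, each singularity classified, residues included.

Radius of convergence at 0: 3/2.
At -3/2: an algebraic (square-root) branch point.

Branch term (19/3)*sqrt(1 - v/(-3/2)): its argument vanishes at v = -3/2, a square-root branch point, modulus 3/2.
The radius of convergence is the smallest modulus among the singular points: 3/2.


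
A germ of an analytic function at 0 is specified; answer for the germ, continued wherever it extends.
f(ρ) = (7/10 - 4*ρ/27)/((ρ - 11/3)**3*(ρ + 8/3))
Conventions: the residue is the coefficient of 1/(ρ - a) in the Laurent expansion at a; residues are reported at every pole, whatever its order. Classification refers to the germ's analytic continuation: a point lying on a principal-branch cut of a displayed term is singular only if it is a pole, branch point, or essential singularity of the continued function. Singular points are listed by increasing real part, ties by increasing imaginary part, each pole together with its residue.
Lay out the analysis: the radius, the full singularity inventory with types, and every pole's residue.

Denominator factor (ρ - 11/3)^3: pole of order 3 at 11/3, modulus 11/3.
Denominator factor (ρ + 8/3): pole of order 1 at -8/3, modulus 8/3.
The radius of convergence is the smallest modulus among the singular points: 8/3.
At the order-1 pole -8/3 set g(ρ) = (ρ - (-8/3))*f(ρ) = (7/10 - 4*ρ/27)/(ρ - 11/3)**3.
Simple pole: residue = g(a) at a = -8/3, which is -887/205770.
At the order-3 pole 11/3 set g(ρ) = (ρ - (11/3))^3*f(ρ) = (7/10 - 4*ρ/27)/(ρ + 8/3).
Order-3 pole: residue = g''(a)/2; g''(11/3) = 887/102885, so the residue is 887/205770.
List the singular points by increasing real part (a conjugate pair: the negative imaginary part first).

Radius of convergence at 0: 8/3.
At -8/3: a pole of order 1; residue -887/205770.
At 11/3: a pole of order 3; residue 887/205770.
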